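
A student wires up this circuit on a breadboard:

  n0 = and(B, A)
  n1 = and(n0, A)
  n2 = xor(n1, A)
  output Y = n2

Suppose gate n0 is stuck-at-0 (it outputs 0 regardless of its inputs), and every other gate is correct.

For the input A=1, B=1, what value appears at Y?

Propagate with n0 forced: n0=0 [stuck-at-0], n1=0, n2=1.
So Y = 1. (Without the fault it would be 0.)

1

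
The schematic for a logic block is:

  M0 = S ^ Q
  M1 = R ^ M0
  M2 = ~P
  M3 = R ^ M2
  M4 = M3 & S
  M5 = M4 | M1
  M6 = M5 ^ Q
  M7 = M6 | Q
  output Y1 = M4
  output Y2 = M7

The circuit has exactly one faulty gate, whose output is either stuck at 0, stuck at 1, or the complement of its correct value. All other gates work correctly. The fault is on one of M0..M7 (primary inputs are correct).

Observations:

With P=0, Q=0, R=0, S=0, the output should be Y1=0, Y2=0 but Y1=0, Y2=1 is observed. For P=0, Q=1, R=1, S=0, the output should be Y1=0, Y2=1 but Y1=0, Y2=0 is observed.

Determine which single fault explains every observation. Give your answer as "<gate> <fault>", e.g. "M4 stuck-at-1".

M7 inverted output

Fault-free values for test 1 (P=0, Q=0, R=0, S=0): M0=0, M1=0, M2=1, M3=1, M4=0, M5=0, M6=0, M7=0, giving Y1=0, Y2=0. Observed Y1=0, Y2=1.
Test 1: faults giving observed Y1=0, Y2=1 are {M0 stuck-at-1, M0 inverted output, M1 stuck-at-1, M1 inverted output, M5 stuck-at-1, M5 inverted output, M6 stuck-at-1, M6 inverted output, M7 stuck-at-1, M7 inverted output}.
Test 2 (P=0, Q=1, R=1, S=0): fault-free M0=1, M1=0, M2=1, M3=0, M4=0, M5=0, M6=1, M7=1 → Y1=0, Y2=1; observed Y1=0, Y2=0. Eliminates M0 stuck-at-1, M0 inverted output, M1 stuck-at-1, M1 inverted output, M5 stuck-at-1, M5 inverted output, M6 stuck-at-1, M6 inverted output, M7 stuck-at-1.
Only M7 inverted output is consistent with every test.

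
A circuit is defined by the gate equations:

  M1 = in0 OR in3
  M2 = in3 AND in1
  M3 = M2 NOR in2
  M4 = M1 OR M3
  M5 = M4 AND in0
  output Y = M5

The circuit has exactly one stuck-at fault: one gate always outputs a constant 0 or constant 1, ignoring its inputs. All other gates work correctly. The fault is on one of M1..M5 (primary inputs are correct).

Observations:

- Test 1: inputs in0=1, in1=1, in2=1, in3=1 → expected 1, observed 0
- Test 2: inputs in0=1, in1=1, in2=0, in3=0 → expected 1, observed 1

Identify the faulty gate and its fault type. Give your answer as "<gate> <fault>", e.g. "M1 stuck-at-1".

M1 stuck-at-0

Fault-free values for test 1 (in0=1, in1=1, in2=1, in3=1): M1=1, M2=1, M3=0, M4=1, M5=1, giving Y=1. Observed 0.
Test 1: faults giving observed 0 are {M1 stuck-at-0, M4 stuck-at-0, M5 stuck-at-0}.
Test 2 (in0=1, in1=1, in2=0, in3=0): fault-free M1=1, M2=0, M3=1, M4=1, M5=1 → 1; observed 1. Eliminates M4 stuck-at-0, M5 stuck-at-0.
Only M1 stuck-at-0 is consistent with every test.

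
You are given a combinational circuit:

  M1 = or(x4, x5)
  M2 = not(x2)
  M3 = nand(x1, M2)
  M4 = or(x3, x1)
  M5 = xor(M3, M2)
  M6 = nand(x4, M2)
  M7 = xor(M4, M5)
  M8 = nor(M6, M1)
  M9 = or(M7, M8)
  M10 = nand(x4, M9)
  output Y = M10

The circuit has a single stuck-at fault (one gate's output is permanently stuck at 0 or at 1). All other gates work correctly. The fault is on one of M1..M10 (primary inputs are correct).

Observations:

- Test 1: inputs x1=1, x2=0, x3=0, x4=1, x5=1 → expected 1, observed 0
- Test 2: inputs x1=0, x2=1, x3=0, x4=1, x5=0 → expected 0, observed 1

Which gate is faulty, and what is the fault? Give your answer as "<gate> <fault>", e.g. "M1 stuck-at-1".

Fault-free values for test 1 (x1=1, x2=0, x3=0, x4=1, x5=1): M1=1, M2=1, M3=0, M4=1, M5=1, M6=0, M7=0, M8=0, M9=0, M10=1, giving Y=1. Observed 0.
Test 1: faults giving observed 0 are {M1 stuck-at-0, M3 stuck-at-1, M4 stuck-at-0, M5 stuck-at-0, M7 stuck-at-1, M8 stuck-at-1, M9 stuck-at-1, M10 stuck-at-0}.
Test 2 (x1=0, x2=1, x3=0, x4=1, x5=0): fault-free M1=1, M2=0, M3=1, M4=0, M5=1, M6=1, M7=1, M8=0, M9=1, M10=0 → 0; observed 1. Eliminates M1 stuck-at-0, M3 stuck-at-1, M4 stuck-at-0, M7 stuck-at-1, M8 stuck-at-1, M9 stuck-at-1, M10 stuck-at-0.
Only M5 stuck-at-0 is consistent with every test.

M5 stuck-at-0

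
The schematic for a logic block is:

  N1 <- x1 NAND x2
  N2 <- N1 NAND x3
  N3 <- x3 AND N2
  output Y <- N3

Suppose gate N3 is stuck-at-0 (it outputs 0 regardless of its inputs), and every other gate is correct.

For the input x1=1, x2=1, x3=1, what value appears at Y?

Propagate with N3 forced: N1=0, N2=1, N3=0 [stuck-at-0].
So Y = 0. (Without the fault it would be 1.)

0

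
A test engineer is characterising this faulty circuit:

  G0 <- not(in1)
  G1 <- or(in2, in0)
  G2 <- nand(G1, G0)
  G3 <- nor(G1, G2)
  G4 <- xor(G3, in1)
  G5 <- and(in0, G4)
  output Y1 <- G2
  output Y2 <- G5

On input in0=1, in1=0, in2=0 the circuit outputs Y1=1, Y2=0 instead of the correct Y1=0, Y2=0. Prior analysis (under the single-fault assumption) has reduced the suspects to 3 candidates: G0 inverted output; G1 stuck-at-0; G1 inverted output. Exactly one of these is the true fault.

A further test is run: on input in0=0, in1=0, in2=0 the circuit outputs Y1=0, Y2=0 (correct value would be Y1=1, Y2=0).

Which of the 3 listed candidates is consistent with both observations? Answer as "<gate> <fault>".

G1 inverted output

Evaluate each candidate on input in0=0, in1=0, in2=0:
  G0 inverted output: G0=0 [inverted output], G1=0, G2=1, G3=0, G4=0, G5=0 → Y1=1, Y2=0 — eliminated
  G1 stuck-at-0: G0=1, G1=0 [stuck-at-0], G2=1, G3=0, G4=0, G5=0 → Y1=1, Y2=0 — eliminated
  G1 inverted output: G0=1, G1=1 [inverted output], G2=0, G3=0, G4=0, G5=0 → Y1=0, Y2=0 — matches
Only G1 inverted output reproduces the observed Y1=0, Y2=0.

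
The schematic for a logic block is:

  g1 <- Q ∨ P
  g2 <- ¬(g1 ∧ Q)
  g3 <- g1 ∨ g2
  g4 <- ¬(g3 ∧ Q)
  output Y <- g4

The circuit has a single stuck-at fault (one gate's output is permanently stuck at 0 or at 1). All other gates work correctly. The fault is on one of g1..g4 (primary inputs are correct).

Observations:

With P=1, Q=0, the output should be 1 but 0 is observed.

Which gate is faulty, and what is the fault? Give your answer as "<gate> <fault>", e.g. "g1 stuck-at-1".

g4 stuck-at-0

Fault-free values for test 1 (P=1, Q=0): g1=1, g2=1, g3=1, g4=1, giving Y=1. Observed 0.
Test 1: faults giving observed 0 are {g4 stuck-at-0}.
Only g4 stuck-at-0 is consistent with every test.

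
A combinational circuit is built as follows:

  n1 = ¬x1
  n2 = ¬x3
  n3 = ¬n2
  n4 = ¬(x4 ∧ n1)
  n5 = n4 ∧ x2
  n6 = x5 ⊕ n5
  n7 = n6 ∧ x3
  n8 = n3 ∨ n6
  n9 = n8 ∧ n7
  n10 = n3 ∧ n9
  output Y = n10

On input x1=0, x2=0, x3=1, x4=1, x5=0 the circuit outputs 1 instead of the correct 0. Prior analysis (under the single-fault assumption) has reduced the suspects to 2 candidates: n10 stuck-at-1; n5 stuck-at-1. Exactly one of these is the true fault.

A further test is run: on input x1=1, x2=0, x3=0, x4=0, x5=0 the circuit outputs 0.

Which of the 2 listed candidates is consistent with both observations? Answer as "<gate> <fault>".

Evaluate each candidate on input x1=1, x2=0, x3=0, x4=0, x5=0:
  n10 stuck-at-1: n1=0, n2=1, n3=0, n4=1, n5=0, n6=0, n7=0, n8=0, n9=0, n10=1 [stuck-at-1] → 1 — eliminated
  n5 stuck-at-1: n1=0, n2=1, n3=0, n4=1, n5=1 [stuck-at-1], n6=1, n7=0, n8=1, n9=0, n10=0 → 0 — matches
Only n5 stuck-at-1 reproduces the observed 0.

n5 stuck-at-1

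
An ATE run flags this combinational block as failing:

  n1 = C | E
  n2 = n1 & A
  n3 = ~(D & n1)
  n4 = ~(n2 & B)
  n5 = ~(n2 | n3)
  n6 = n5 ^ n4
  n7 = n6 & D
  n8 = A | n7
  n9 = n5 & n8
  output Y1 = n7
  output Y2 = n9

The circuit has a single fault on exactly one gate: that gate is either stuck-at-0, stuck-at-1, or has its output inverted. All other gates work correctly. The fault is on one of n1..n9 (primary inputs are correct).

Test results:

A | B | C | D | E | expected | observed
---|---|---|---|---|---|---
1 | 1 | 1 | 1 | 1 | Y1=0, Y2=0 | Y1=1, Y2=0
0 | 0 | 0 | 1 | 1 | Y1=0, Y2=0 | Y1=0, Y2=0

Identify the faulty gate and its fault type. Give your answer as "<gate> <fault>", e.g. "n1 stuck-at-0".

n4 stuck-at-1

Fault-free values for test 1 (A=1, B=1, C=1, D=1, E=1): n1=1, n2=1, n3=0, n4=0, n5=0, n6=0, n7=0, n8=1, n9=0, giving Y1=0, Y2=0. Observed Y1=1, Y2=0.
Test 1: faults giving observed Y1=1, Y2=0 are {n1 stuck-at-0, n1 inverted output, n4 stuck-at-1, n4 inverted output, n6 stuck-at-1, n6 inverted output, n7 stuck-at-1, n7 inverted output}.
Test 2 (A=0, B=0, C=0, D=1, E=1): fault-free n1=1, n2=0, n3=0, n4=1, n5=1, n6=0, n7=0, n8=0, n9=0 → Y1=0, Y2=0; observed Y1=0, Y2=0. Eliminates n1 stuck-at-0, n1 inverted output, n4 inverted output, n6 stuck-at-1, n6 inverted output, n7 stuck-at-1, n7 inverted output.
Only n4 stuck-at-1 is consistent with every test.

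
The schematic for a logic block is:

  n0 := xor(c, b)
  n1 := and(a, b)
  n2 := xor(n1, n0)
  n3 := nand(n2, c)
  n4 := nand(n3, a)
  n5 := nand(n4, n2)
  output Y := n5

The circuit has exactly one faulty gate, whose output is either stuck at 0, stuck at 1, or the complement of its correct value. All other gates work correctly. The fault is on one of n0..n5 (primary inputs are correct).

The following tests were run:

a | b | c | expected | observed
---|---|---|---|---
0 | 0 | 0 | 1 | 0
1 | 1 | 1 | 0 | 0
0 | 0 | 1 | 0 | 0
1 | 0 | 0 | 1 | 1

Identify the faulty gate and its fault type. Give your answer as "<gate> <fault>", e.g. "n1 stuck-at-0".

n2 stuck-at-1

Fault-free values for test 1 (a=0, b=0, c=0): n0=0, n1=0, n2=0, n3=1, n4=1, n5=1, giving Y=1. Observed 0.
Test 1: faults giving observed 0 are {n0 stuck-at-1, n0 inverted output, n1 stuck-at-1, n1 inverted output, n2 stuck-at-1, n2 inverted output, n5 stuck-at-0, n5 inverted output}.
Test 2 (a=1, b=1, c=1): fault-free n0=0, n1=1, n2=1, n3=0, n4=1, n5=0 → 0; observed 0. Eliminates n0 stuck-at-1, n0 inverted output, n1 inverted output, n2 inverted output, n5 inverted output.
Test 3 (a=0, b=0, c=1): fault-free n0=1, n1=0, n2=1, n3=0, n4=1, n5=0 → 0; observed 0. Eliminates n1 stuck-at-1.
Test 4 (a=1, b=0, c=0): fault-free n0=0, n1=0, n2=0, n3=1, n4=0, n5=1 → 1; observed 1. Eliminates n5 stuck-at-0.
Only n2 stuck-at-1 is consistent with every test.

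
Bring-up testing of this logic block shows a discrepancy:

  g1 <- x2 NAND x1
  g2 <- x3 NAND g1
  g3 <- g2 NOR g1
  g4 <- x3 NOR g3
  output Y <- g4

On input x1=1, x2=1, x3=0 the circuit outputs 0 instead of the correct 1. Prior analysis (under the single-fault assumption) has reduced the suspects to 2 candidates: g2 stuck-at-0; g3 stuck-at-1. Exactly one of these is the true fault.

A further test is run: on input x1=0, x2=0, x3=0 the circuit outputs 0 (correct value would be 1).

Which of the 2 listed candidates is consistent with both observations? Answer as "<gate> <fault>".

g3 stuck-at-1

Evaluate each candidate on input x1=0, x2=0, x3=0:
  g2 stuck-at-0: g1=1, g2=0 [stuck-at-0], g3=0, g4=1 → 1 — eliminated
  g3 stuck-at-1: g1=1, g2=1, g3=1 [stuck-at-1], g4=0 → 0 — matches
Only g3 stuck-at-1 reproduces the observed 0.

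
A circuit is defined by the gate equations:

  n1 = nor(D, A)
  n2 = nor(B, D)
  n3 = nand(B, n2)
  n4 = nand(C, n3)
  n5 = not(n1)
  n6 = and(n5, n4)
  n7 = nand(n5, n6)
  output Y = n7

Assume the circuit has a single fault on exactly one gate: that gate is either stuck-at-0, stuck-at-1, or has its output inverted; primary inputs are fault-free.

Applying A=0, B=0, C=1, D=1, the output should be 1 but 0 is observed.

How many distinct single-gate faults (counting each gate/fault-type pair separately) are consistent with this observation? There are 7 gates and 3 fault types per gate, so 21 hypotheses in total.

Fault-free: n1=0, n2=0, n3=1, n4=0, n5=1, n6=0, n7=1 → 1. Observed 0.
  n1: none of the 3 fault types match ✗
  n2: none of the 3 fault types match ✗
  n3: stuck-at-0, inverted output ✓; others ✗
  n4: stuck-at-1, inverted output ✓; others ✗
  n5: none of the 3 fault types match ✗
  n6: stuck-at-1, inverted output ✓; others ✗
  n7: stuck-at-0, inverted output ✓; others ✗
Consistent faults: {n3 stuck-at-0, n3 inverted output, n4 stuck-at-1, n4 inverted output, n6 stuck-at-1, n6 inverted output, n7 stuck-at-0, n7 inverted output} — 8 in all.

8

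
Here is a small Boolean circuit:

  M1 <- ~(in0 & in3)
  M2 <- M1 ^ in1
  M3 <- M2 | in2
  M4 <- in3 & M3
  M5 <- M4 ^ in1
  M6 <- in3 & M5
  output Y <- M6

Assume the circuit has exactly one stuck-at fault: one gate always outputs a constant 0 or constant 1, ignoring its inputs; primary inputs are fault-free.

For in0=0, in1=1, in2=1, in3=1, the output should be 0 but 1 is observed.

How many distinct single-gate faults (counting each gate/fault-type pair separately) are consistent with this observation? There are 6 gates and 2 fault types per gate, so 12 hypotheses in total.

4

Fault-free: M1=1, M2=0, M3=1, M4=1, M5=0, M6=0 → 0. Observed 1.
  M1 stuck-at-0: output 0 ✗
  M1 stuck-at-1: output 0 ✗
  M2 stuck-at-0: output 0 ✗
  M2 stuck-at-1: output 0 ✗
  M3 stuck-at-0: output 1 ✓
  M3 stuck-at-1: output 0 ✗
  M4 stuck-at-0: output 1 ✓
  M4 stuck-at-1: output 0 ✗
  M5 stuck-at-0: output 0 ✗
  M5 stuck-at-1: output 1 ✓
  M6 stuck-at-0: output 0 ✗
  M6 stuck-at-1: output 1 ✓
Consistent faults: {M3 stuck-at-0, M4 stuck-at-0, M5 stuck-at-1, M6 stuck-at-1} — 4 in all.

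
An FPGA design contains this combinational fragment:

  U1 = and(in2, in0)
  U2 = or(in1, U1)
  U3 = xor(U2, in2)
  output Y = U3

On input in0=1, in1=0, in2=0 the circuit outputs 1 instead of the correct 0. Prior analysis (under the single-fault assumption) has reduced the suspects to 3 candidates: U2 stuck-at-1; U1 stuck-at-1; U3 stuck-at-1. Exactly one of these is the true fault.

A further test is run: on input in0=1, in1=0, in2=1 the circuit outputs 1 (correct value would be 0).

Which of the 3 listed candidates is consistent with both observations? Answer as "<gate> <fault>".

U3 stuck-at-1

Evaluate each candidate on input in0=1, in1=0, in2=1:
  U2 stuck-at-1: U1=1, U2=1 [stuck-at-1], U3=0 → 0 — eliminated
  U1 stuck-at-1: U1=1 [stuck-at-1], U2=1, U3=0 → 0 — eliminated
  U3 stuck-at-1: U1=1, U2=1, U3=1 [stuck-at-1] → 1 — matches
Only U3 stuck-at-1 reproduces the observed 1.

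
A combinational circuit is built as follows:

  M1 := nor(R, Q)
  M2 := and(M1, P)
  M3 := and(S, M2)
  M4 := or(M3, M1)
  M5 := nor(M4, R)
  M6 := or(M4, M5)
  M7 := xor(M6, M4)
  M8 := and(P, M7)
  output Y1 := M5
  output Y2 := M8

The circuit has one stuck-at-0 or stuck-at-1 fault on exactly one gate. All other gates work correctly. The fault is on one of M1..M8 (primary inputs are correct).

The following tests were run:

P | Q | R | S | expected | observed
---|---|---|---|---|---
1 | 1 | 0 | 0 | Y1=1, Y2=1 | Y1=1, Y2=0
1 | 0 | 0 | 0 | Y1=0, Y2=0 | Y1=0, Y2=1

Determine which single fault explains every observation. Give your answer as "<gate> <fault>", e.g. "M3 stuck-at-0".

M6 stuck-at-0

Fault-free values for test 1 (P=1, Q=1, R=0, S=0): M1=0, M2=0, M3=0, M4=0, M5=1, M6=1, M7=1, M8=1, giving Y1=1, Y2=1. Observed Y1=1, Y2=0.
Test 1: faults giving observed Y1=1, Y2=0 are {M6 stuck-at-0, M7 stuck-at-0, M8 stuck-at-0}.
Test 2 (P=1, Q=0, R=0, S=0): fault-free M1=1, M2=1, M3=0, M4=1, M5=0, M6=1, M7=0, M8=0 → Y1=0, Y2=0; observed Y1=0, Y2=1. Eliminates M7 stuck-at-0, M8 stuck-at-0.
Only M6 stuck-at-0 is consistent with every test.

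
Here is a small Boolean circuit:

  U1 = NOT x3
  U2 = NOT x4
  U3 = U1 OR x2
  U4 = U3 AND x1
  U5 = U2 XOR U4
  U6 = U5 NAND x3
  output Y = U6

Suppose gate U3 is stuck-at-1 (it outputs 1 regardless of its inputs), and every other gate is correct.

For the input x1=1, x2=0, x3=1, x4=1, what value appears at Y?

0

Propagate with U3 forced: U1=0, U2=0, U3=1 [stuck-at-1], U4=1, U5=1, U6=0.
So Y = 0. (Without the fault it would be 1.)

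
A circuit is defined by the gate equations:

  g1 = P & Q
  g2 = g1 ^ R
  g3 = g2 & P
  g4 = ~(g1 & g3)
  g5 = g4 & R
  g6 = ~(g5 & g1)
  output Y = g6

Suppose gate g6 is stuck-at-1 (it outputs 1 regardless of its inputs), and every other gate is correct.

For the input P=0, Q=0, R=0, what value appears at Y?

1

Propagate with g6 forced: g1=0, g2=0, g3=0, g4=1, g5=0, g6=1 [stuck-at-1].
So Y = 1. (Same as the fault-free value — the fault is masked on this input.)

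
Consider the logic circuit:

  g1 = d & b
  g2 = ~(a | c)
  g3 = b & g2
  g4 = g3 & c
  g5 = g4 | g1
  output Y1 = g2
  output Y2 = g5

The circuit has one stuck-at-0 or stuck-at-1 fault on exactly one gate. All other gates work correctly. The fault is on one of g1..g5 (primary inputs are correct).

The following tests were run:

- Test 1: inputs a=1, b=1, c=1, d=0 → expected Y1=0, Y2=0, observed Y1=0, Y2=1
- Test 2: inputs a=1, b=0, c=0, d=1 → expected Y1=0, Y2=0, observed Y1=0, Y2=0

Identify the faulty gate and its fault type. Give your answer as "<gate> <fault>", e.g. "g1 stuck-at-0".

g3 stuck-at-1

Fault-free values for test 1 (a=1, b=1, c=1, d=0): g1=0, g2=0, g3=0, g4=0, g5=0, giving Y1=0, Y2=0. Observed Y1=0, Y2=1.
Test 1: faults giving observed Y1=0, Y2=1 are {g1 stuck-at-1, g3 stuck-at-1, g4 stuck-at-1, g5 stuck-at-1}.
Test 2 (a=1, b=0, c=0, d=1): fault-free g1=0, g2=0, g3=0, g4=0, g5=0 → Y1=0, Y2=0; observed Y1=0, Y2=0. Eliminates g1 stuck-at-1, g4 stuck-at-1, g5 stuck-at-1.
Only g3 stuck-at-1 is consistent with every test.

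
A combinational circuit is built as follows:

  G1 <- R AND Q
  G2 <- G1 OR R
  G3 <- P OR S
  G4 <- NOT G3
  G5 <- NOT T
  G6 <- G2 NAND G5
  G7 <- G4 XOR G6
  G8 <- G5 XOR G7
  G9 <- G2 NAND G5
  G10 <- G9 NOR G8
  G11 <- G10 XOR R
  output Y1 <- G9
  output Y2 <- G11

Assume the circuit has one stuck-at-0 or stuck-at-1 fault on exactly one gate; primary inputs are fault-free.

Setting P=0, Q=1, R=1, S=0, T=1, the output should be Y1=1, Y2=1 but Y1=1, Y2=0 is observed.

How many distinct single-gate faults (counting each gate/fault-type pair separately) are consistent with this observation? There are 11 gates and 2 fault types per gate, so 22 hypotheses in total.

2

Fault-free: G1=1, G2=1, G3=0, G4=1, G5=0, G6=1, G7=0, G8=0, G9=1, G10=0, G11=1 → Y1=1, Y2=1. Observed Y1=1, Y2=0.
  G1: none of the 2 fault types match ✗
  G2: none of the 2 fault types match ✗
  G3: none of the 2 fault types match ✗
  G4: none of the 2 fault types match ✗
  G5: none of the 2 fault types match ✗
  G6: none of the 2 fault types match ✗
  G7: none of the 2 fault types match ✗
  G8: none of the 2 fault types match ✗
  G9: none of the 2 fault types match ✗
  G10: stuck-at-1 ✓; others ✗
  G11: stuck-at-0 ✓; others ✗
Consistent faults: {G10 stuck-at-1, G11 stuck-at-0} — 2 in all.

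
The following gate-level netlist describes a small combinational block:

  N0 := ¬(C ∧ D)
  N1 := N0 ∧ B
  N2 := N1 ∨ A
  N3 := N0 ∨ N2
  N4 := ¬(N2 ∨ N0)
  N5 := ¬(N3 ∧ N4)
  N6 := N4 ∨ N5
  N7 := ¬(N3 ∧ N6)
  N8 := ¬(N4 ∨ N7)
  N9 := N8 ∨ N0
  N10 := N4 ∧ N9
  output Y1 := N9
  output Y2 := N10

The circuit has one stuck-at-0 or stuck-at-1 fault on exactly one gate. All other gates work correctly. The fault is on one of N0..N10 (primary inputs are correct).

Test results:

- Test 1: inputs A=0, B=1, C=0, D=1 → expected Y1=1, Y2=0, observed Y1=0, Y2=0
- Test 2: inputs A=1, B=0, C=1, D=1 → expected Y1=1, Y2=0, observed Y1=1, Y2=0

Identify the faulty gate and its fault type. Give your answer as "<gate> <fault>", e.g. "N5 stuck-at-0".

Fault-free values for test 1 (A=0, B=1, C=0, D=1): N0=1, N1=1, N2=1, N3=1, N4=0, N5=1, N6=1, N7=0, N8=1, N9=1, N10=0, giving Y1=1, Y2=0. Observed Y1=0, Y2=0.
Test 1: faults giving observed Y1=0, Y2=0 are {N0 stuck-at-0, N9 stuck-at-0}.
Test 2 (A=1, B=0, C=1, D=1): fault-free N0=0, N1=0, N2=1, N3=1, N4=0, N5=1, N6=1, N7=0, N8=1, N9=1, N10=0 → Y1=1, Y2=0; observed Y1=1, Y2=0. Eliminates N9 stuck-at-0.
Only N0 stuck-at-0 is consistent with every test.

N0 stuck-at-0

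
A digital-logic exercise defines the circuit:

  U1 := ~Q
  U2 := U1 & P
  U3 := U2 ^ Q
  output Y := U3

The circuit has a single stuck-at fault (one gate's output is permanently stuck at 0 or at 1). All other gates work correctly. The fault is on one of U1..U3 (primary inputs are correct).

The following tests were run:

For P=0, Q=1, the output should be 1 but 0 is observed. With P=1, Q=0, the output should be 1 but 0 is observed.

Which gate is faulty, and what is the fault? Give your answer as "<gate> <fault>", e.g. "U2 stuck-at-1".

U3 stuck-at-0

Fault-free values for test 1 (P=0, Q=1): U1=0, U2=0, U3=1, giving Y=1. Observed 0.
Test 1: faults giving observed 0 are {U2 stuck-at-1, U3 stuck-at-0}.
Test 2 (P=1, Q=0): fault-free U1=1, U2=1, U3=1 → 1; observed 0. Eliminates U2 stuck-at-1.
Only U3 stuck-at-0 is consistent with every test.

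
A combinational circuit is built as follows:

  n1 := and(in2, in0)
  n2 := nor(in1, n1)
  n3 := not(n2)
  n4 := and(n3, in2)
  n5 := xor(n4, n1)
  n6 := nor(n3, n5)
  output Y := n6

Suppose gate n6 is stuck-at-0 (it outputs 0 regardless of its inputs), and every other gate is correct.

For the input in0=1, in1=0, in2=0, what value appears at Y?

Propagate with n6 forced: n1=0, n2=1, n3=0, n4=0, n5=0, n6=0 [stuck-at-0].
So Y = 0. (Without the fault it would be 1.)

0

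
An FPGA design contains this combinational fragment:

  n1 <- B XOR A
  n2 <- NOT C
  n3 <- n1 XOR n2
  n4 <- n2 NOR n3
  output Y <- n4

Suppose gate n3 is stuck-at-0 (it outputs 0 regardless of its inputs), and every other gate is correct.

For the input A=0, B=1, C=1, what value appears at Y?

Propagate with n3 forced: n1=1, n2=0, n3=0 [stuck-at-0], n4=1.
So Y = 1. (Without the fault it would be 0.)

1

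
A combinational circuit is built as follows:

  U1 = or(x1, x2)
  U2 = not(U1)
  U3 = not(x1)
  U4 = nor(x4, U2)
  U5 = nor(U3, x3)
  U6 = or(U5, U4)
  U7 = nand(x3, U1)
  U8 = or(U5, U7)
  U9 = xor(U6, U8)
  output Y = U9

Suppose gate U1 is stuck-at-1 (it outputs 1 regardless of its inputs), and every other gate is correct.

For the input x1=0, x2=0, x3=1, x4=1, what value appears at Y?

Propagate with U1 forced: U1=1 [stuck-at-1], U2=0, U3=1, U4=0, U5=0, U6=0, U7=0, U8=0, U9=0.
So Y = 0. (Without the fault it would be 1.)

0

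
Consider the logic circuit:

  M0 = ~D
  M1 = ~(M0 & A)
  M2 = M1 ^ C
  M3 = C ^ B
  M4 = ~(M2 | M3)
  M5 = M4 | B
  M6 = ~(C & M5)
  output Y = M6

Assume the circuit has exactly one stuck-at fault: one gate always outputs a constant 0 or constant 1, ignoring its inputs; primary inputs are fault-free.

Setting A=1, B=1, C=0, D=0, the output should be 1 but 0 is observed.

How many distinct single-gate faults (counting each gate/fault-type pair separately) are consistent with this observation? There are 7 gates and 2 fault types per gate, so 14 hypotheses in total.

Fault-free: M0=1, M1=0, M2=0, M3=1, M4=0, M5=1, M6=1 → 1. Observed 0.
  M0 stuck-at-0: output 1 ✗
  M0 stuck-at-1: output 1 ✗
  M1 stuck-at-0: output 1 ✗
  M1 stuck-at-1: output 1 ✗
  M2 stuck-at-0: output 1 ✗
  M2 stuck-at-1: output 1 ✗
  M3 stuck-at-0: output 1 ✗
  M3 stuck-at-1: output 1 ✗
  M4 stuck-at-0: output 1 ✗
  M4 stuck-at-1: output 1 ✗
  M5 stuck-at-0: output 1 ✗
  M5 stuck-at-1: output 1 ✗
  M6 stuck-at-0: output 0 ✓
  M6 stuck-at-1: output 1 ✗
Consistent faults: {M6 stuck-at-0} — 1 in all.

1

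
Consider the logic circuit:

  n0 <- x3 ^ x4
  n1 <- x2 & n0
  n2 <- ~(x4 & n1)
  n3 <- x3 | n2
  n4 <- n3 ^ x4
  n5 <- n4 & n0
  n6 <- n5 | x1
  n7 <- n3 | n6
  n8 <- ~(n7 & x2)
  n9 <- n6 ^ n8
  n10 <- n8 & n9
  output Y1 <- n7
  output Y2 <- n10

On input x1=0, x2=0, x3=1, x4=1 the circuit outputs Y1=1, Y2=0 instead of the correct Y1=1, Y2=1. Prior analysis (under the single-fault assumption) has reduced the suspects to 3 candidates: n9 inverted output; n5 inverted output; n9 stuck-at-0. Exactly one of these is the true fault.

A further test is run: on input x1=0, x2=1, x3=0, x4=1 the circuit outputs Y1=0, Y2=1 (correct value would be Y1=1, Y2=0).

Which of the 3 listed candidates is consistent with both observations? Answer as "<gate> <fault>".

Evaluate each candidate on input x1=0, x2=1, x3=0, x4=1:
  n9 inverted output: n0=1, n1=1, n2=0, n3=0, n4=1, n5=1, n6=1, n7=1, n8=0, n9=0 [inverted output], n10=0 → Y1=1, Y2=0 — eliminated
  n5 inverted output: n0=1, n1=1, n2=0, n3=0, n4=1, n5=0 [inverted output], n6=0, n7=0, n8=1, n9=1, n10=1 → Y1=0, Y2=1 — matches
  n9 stuck-at-0: n0=1, n1=1, n2=0, n3=0, n4=1, n5=1, n6=1, n7=1, n8=0, n9=0 [stuck-at-0], n10=0 → Y1=1, Y2=0 — eliminated
Only n5 inverted output reproduces the observed Y1=0, Y2=1.

n5 inverted output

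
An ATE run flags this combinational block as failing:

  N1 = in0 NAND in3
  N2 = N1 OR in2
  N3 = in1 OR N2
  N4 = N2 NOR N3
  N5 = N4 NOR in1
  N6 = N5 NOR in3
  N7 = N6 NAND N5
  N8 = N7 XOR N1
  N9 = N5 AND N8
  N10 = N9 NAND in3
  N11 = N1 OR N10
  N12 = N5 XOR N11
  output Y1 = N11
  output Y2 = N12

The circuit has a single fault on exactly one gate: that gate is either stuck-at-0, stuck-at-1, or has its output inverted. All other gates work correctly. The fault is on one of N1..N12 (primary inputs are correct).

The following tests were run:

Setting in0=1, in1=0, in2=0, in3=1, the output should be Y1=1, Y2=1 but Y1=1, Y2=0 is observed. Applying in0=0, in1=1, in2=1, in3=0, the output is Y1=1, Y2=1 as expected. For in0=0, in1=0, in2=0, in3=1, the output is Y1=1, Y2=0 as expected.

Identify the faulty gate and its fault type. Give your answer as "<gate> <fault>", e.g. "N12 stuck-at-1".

Fault-free values for test 1 (in0=1, in1=0, in2=0, in3=1): N1=0, N2=0, N3=0, N4=1, N5=0, N6=0, N7=1, N8=1, N9=0, N10=1, N11=1, N12=1, giving Y1=1, Y2=1. Observed Y1=1, Y2=0.
Test 1: faults giving observed Y1=1, Y2=0 are {N1 stuck-at-1, N1 inverted output, N12 stuck-at-0, N12 inverted output}.
Test 2 (in0=0, in1=1, in2=1, in3=0): fault-free N1=1, N2=1, N3=1, N4=0, N5=0, N6=1, N7=1, N8=0, N9=0, N10=1, N11=1, N12=1 → Y1=1, Y2=1; observed Y1=1, Y2=1. Eliminates N12 stuck-at-0, N12 inverted output.
Test 3 (in0=0, in1=0, in2=0, in3=1): fault-free N1=1, N2=1, N3=1, N4=0, N5=1, N6=0, N7=1, N8=0, N9=0, N10=1, N11=1, N12=0 → Y1=1, Y2=0; observed Y1=1, Y2=0. Eliminates N1 inverted output.
Only N1 stuck-at-1 is consistent with every test.

N1 stuck-at-1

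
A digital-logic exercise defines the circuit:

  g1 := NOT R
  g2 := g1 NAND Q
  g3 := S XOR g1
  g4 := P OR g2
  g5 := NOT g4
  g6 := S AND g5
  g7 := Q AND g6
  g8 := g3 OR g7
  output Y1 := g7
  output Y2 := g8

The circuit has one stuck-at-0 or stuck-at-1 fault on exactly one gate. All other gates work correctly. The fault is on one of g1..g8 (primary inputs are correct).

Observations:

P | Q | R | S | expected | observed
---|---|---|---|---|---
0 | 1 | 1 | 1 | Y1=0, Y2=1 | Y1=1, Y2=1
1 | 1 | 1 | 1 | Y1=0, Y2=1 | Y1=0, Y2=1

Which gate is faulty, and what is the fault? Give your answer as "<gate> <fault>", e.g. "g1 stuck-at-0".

g2 stuck-at-0

Fault-free values for test 1 (P=0, Q=1, R=1, S=1): g1=0, g2=1, g3=1, g4=1, g5=0, g6=0, g7=0, g8=1, giving Y1=0, Y2=1. Observed Y1=1, Y2=1.
Test 1: faults giving observed Y1=1, Y2=1 are {g1 stuck-at-1, g2 stuck-at-0, g4 stuck-at-0, g5 stuck-at-1, g6 stuck-at-1, g7 stuck-at-1}.
Test 2 (P=1, Q=1, R=1, S=1): fault-free g1=0, g2=1, g3=1, g4=1, g5=0, g6=0, g7=0, g8=1 → Y1=0, Y2=1; observed Y1=0, Y2=1. Eliminates g1 stuck-at-1, g4 stuck-at-0, g5 stuck-at-1, g6 stuck-at-1, g7 stuck-at-1.
Only g2 stuck-at-0 is consistent with every test.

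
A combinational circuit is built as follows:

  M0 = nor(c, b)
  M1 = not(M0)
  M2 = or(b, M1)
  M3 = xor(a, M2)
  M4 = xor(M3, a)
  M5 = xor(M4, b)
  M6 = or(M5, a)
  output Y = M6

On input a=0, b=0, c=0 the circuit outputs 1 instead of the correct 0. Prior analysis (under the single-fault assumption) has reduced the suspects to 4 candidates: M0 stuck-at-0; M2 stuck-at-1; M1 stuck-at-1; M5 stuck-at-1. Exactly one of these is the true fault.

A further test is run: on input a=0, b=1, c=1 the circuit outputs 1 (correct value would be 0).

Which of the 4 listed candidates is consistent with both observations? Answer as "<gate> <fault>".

Evaluate each candidate on input a=0, b=1, c=1:
  M0 stuck-at-0: M0=0 [stuck-at-0], M1=1, M2=1, M3=1, M4=1, M5=0, M6=0 → 0 — eliminated
  M2 stuck-at-1: M0=0, M1=1, M2=1 [stuck-at-1], M3=1, M4=1, M5=0, M6=0 → 0 — eliminated
  M1 stuck-at-1: M0=0, M1=1 [stuck-at-1], M2=1, M3=1, M4=1, M5=0, M6=0 → 0 — eliminated
  M5 stuck-at-1: M0=0, M1=1, M2=1, M3=1, M4=1, M5=1 [stuck-at-1], M6=1 → 1 — matches
Only M5 stuck-at-1 reproduces the observed 1.

M5 stuck-at-1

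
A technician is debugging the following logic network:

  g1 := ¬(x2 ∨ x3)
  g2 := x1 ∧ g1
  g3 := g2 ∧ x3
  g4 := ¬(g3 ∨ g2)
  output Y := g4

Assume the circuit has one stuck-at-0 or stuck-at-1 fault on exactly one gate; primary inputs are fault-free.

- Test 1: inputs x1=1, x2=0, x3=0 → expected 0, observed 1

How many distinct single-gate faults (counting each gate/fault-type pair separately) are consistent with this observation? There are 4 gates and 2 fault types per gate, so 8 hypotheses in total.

Fault-free: g1=1, g2=1, g3=0, g4=0 → 0. Observed 1.
  g1 stuck-at-0: output 1 ✓
  g1 stuck-at-1: output 0 ✗
  g2 stuck-at-0: output 1 ✓
  g2 stuck-at-1: output 0 ✗
  g3 stuck-at-0: output 0 ✗
  g3 stuck-at-1: output 0 ✗
  g4 stuck-at-0: output 0 ✗
  g4 stuck-at-1: output 1 ✓
Consistent faults: {g1 stuck-at-0, g2 stuck-at-0, g4 stuck-at-1} — 3 in all.

3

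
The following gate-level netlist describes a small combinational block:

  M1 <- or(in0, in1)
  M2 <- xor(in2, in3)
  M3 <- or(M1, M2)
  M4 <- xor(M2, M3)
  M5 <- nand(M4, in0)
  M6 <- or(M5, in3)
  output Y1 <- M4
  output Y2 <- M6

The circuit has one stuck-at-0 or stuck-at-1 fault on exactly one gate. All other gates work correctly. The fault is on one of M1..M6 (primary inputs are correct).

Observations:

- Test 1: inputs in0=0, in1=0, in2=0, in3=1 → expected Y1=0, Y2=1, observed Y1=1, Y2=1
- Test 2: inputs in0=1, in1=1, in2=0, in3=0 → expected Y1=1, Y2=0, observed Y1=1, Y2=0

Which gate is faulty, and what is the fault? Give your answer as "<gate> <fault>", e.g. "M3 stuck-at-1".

M4 stuck-at-1

Fault-free values for test 1 (in0=0, in1=0, in2=0, in3=1): M1=0, M2=1, M3=1, M4=0, M5=1, M6=1, giving Y1=0, Y2=1. Observed Y1=1, Y2=1.
Test 1: faults giving observed Y1=1, Y2=1 are {M3 stuck-at-0, M4 stuck-at-1}.
Test 2 (in0=1, in1=1, in2=0, in3=0): fault-free M1=1, M2=0, M3=1, M4=1, M5=0, M6=0 → Y1=1, Y2=0; observed Y1=1, Y2=0. Eliminates M3 stuck-at-0.
Only M4 stuck-at-1 is consistent with every test.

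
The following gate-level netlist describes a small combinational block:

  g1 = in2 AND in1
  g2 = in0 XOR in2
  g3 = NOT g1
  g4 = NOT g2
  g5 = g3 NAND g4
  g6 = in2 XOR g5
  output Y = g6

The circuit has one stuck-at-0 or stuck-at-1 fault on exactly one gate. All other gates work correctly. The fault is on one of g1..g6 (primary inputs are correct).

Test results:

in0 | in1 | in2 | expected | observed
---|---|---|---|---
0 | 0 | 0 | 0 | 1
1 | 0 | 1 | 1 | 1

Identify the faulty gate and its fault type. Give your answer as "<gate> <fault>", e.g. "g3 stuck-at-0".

g6 stuck-at-1

Fault-free values for test 1 (in0=0, in1=0, in2=0): g1=0, g2=0, g3=1, g4=1, g5=0, g6=0, giving Y=0. Observed 1.
Test 1: faults giving observed 1 are {g1 stuck-at-1, g2 stuck-at-1, g3 stuck-at-0, g4 stuck-at-0, g5 stuck-at-1, g6 stuck-at-1}.
Test 2 (in0=1, in1=0, in2=1): fault-free g1=0, g2=0, g3=1, g4=1, g5=0, g6=1 → 1; observed 1. Eliminates g1 stuck-at-1, g2 stuck-at-1, g3 stuck-at-0, g4 stuck-at-0, g5 stuck-at-1.
Only g6 stuck-at-1 is consistent with every test.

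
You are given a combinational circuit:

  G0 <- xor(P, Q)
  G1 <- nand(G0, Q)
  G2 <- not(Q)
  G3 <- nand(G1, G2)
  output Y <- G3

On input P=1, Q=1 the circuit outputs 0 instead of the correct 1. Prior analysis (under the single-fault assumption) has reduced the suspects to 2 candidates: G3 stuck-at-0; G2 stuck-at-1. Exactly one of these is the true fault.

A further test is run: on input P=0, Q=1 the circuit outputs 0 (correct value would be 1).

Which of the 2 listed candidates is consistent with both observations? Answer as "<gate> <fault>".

G3 stuck-at-0

Evaluate each candidate on input P=0, Q=1:
  G3 stuck-at-0: G0=1, G1=0, G2=0, G3=0 [stuck-at-0] → 0 — matches
  G2 stuck-at-1: G0=1, G1=0, G2=1 [stuck-at-1], G3=1 → 1 — eliminated
Only G3 stuck-at-0 reproduces the observed 0.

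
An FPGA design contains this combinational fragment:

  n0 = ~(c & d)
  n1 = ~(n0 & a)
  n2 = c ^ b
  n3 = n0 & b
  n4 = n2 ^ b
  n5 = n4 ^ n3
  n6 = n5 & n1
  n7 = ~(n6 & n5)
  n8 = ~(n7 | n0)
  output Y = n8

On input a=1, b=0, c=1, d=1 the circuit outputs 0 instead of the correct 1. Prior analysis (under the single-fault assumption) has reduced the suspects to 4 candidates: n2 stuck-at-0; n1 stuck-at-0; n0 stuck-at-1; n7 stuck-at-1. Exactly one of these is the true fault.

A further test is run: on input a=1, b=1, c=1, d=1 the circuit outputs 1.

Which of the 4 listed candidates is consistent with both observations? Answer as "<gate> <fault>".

n2 stuck-at-0

Evaluate each candidate on input a=1, b=1, c=1, d=1:
  n2 stuck-at-0: n0=0, n1=1, n2=0 [stuck-at-0], n3=0, n4=1, n5=1, n6=1, n7=0, n8=1 → 1 — matches
  n1 stuck-at-0: n0=0, n1=0 [stuck-at-0], n2=0, n3=0, n4=1, n5=1, n6=0, n7=1, n8=0 → 0 — eliminated
  n0 stuck-at-1: n0=1 [stuck-at-1], n1=0, n2=0, n3=1, n4=1, n5=0, n6=0, n7=1, n8=0 → 0 — eliminated
  n7 stuck-at-1: n0=0, n1=1, n2=0, n3=0, n4=1, n5=1, n6=1, n7=1 [stuck-at-1], n8=0 → 0 — eliminated
Only n2 stuck-at-0 reproduces the observed 1.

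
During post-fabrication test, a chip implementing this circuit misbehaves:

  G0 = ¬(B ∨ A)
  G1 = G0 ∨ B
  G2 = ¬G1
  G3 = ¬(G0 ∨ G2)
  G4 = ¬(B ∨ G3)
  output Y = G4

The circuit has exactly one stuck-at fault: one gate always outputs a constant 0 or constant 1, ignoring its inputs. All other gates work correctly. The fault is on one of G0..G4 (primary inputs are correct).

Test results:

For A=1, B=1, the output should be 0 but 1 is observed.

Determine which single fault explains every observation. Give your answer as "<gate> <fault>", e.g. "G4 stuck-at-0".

G4 stuck-at-1

Fault-free values for test 1 (A=1, B=1): G0=0, G1=1, G2=0, G3=1, G4=0, giving Y=0. Observed 1.
Test 1: faults giving observed 1 are {G4 stuck-at-1}.
Only G4 stuck-at-1 is consistent with every test.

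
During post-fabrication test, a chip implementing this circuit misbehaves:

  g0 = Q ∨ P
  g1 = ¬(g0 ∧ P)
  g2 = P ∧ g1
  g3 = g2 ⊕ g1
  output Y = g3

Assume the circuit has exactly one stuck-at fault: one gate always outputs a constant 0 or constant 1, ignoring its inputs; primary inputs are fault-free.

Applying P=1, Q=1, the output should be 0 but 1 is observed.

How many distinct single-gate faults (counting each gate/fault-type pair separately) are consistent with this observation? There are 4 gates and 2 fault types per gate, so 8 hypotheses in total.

Fault-free: g0=1, g1=0, g2=0, g3=0 → 0. Observed 1.
  g0 stuck-at-0: output 0 ✗
  g0 stuck-at-1: output 0 ✗
  g1 stuck-at-0: output 0 ✗
  g1 stuck-at-1: output 0 ✗
  g2 stuck-at-0: output 0 ✗
  g2 stuck-at-1: output 1 ✓
  g3 stuck-at-0: output 0 ✗
  g3 stuck-at-1: output 1 ✓
Consistent faults: {g2 stuck-at-1, g3 stuck-at-1} — 2 in all.

2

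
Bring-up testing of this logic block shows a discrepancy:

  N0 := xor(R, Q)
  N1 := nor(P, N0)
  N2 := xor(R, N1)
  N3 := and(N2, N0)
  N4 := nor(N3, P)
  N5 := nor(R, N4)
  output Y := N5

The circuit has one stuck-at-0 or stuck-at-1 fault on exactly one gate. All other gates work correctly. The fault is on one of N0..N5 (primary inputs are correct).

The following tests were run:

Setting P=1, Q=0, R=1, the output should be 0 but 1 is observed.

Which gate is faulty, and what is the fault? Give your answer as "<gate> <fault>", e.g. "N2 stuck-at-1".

Fault-free values for test 1 (P=1, Q=0, R=1): N0=1, N1=0, N2=1, N3=1, N4=0, N5=0, giving Y=0. Observed 1.
Test 1: faults giving observed 1 are {N5 stuck-at-1}.
Only N5 stuck-at-1 is consistent with every test.

N5 stuck-at-1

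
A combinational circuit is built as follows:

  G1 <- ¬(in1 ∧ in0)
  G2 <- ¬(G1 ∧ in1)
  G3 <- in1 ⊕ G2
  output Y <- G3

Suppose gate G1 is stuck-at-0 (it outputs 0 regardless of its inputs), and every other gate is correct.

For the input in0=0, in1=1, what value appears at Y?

0

Propagate with G1 forced: G1=0 [stuck-at-0], G2=1, G3=0.
So Y = 0. (Without the fault it would be 1.)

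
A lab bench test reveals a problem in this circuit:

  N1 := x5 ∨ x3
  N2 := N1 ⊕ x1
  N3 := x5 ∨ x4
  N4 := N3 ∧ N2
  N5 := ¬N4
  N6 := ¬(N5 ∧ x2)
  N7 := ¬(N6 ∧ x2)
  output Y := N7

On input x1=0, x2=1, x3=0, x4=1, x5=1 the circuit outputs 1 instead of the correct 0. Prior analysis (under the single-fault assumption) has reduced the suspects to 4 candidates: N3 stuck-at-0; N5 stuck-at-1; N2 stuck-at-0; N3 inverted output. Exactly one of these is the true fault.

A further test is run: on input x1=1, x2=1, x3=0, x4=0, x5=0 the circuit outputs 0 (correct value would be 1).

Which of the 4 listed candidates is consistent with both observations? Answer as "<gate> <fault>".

Evaluate each candidate on input x1=1, x2=1, x3=0, x4=0, x5=0:
  N3 stuck-at-0: N1=0, N2=1, N3=0 [stuck-at-0], N4=0, N5=1, N6=0, N7=1 → 1 — eliminated
  N5 stuck-at-1: N1=0, N2=1, N3=0, N4=0, N5=1 [stuck-at-1], N6=0, N7=1 → 1 — eliminated
  N2 stuck-at-0: N1=0, N2=0 [stuck-at-0], N3=0, N4=0, N5=1, N6=0, N7=1 → 1 — eliminated
  N3 inverted output: N1=0, N2=1, N3=1 [inverted output], N4=1, N5=0, N6=1, N7=0 → 0 — matches
Only N3 inverted output reproduces the observed 0.

N3 inverted output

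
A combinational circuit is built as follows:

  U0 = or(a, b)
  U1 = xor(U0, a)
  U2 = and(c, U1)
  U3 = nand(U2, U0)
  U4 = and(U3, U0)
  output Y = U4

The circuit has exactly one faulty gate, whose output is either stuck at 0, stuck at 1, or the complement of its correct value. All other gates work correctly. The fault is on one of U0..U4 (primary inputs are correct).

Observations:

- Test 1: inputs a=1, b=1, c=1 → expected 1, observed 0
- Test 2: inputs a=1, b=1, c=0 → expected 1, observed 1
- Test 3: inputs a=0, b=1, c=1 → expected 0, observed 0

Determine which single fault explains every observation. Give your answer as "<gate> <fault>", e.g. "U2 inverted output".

Fault-free values for test 1 (a=1, b=1, c=1): U0=1, U1=0, U2=0, U3=1, U4=1, giving Y=1. Observed 0.
Test 1: faults giving observed 0 are {U0 stuck-at-0, U0 inverted output, U1 stuck-at-1, U1 inverted output, U2 stuck-at-1, U2 inverted output, U3 stuck-at-0, U3 inverted output, U4 stuck-at-0, U4 inverted output}.
Test 2 (a=1, b=1, c=0): fault-free U0=1, U1=0, U2=0, U3=1, U4=1 → 1; observed 1. Eliminates U0 stuck-at-0, U0 inverted output, U2 stuck-at-1, U2 inverted output, U3 stuck-at-0, U3 inverted output, U4 stuck-at-0, U4 inverted output.
Test 3 (a=0, b=1, c=1): fault-free U0=1, U1=1, U2=1, U3=0, U4=0 → 0; observed 0. Eliminates U1 inverted output.
Only U1 stuck-at-1 is consistent with every test.

U1 stuck-at-1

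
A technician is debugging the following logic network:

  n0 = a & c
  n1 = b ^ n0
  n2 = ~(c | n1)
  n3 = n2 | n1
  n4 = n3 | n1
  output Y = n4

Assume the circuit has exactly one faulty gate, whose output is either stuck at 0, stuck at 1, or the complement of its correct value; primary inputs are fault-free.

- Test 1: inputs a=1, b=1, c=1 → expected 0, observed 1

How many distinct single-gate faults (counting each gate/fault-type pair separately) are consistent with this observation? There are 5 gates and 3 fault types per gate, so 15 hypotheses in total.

10

Fault-free: n0=1, n1=0, n2=0, n3=0, n4=0 → 0. Observed 1.
  n0: stuck-at-0, inverted output ✓; others ✗
  n1: stuck-at-1, inverted output ✓; others ✗
  n2: stuck-at-1, inverted output ✓; others ✗
  n3: stuck-at-1, inverted output ✓; others ✗
  n4: stuck-at-1, inverted output ✓; others ✗
Consistent faults: {n0 stuck-at-0, n0 inverted output, n1 stuck-at-1, n1 inverted output, n2 stuck-at-1, n2 inverted output, n3 stuck-at-1, n3 inverted output, n4 stuck-at-1, n4 inverted output} — 10 in all.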